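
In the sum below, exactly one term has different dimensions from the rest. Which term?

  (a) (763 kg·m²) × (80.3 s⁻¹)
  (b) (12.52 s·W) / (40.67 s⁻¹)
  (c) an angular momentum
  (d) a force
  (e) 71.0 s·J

Work out the base dimensions of each:
  (a) [kg·m²] · [s⁻¹] = kg·m²·s⁻¹
  (b) [kg·m²·s⁻²] / [s⁻¹] = kg·m²·s⁻¹
  (c) [angular momentum] = kg·m²·s⁻¹
  (d) [force] = kg·m·s⁻²
  (e) J·s = N·m·s = kg·m²·s⁻¹
All reduce to kg·m²·s⁻¹ except (d), which is kg·m·s⁻².

(d)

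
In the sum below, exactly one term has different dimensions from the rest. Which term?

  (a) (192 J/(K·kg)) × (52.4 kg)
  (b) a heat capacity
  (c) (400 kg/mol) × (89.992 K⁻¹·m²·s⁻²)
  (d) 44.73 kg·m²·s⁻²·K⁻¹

(c)

In SI base units:
  (a) [m²·s⁻²·K⁻¹] · [kg] = kg·m²·s⁻²·K⁻¹
  (b) [heat capacity] = kg·m²·s⁻²·K⁻¹
  (c) [kg·mol⁻¹] · [m²·s⁻²·K⁻¹] = kg·m²·s⁻²·K⁻¹·mol⁻¹
  (d) kg·m²·s⁻²·K⁻¹
All reduce to kg·m²·s⁻²·K⁻¹ except (c), which is kg·m²·s⁻²·K⁻¹·mol⁻¹.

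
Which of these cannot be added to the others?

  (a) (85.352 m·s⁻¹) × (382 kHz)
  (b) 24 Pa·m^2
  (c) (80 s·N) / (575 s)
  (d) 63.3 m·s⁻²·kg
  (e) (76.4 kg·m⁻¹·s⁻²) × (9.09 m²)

Dimensions:
  (a) [m·s⁻¹] · [s⁻¹] = m·s⁻²
  (b) Pa·m² = N·m⁻²·m² = kg·m·s⁻²
  (c) [kg·m·s⁻¹] / [s] = kg·m·s⁻²
  (d) kg·m·s⁻²
  (e) [kg·m⁻¹·s⁻²] · [m²] = kg·m·s⁻²
All reduce to kg·m·s⁻² except (a), which is m·s⁻².

(a)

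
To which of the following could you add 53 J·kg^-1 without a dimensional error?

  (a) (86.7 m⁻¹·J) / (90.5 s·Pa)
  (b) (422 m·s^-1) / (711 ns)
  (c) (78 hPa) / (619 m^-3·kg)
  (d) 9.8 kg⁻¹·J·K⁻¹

Reference: J·kg⁻¹ = N·m·kg⁻¹ = m²·s⁻².
Each option:
  (a) [kg·m·s⁻²] / [kg·m⁻¹·s⁻¹] = m²·s⁻¹
  (b) [m·s⁻¹] / [s] = m·s⁻²
  (c) [kg·m⁻¹·s⁻²] / [kg·m⁻³] = m²·s⁻²  ← same
  (d) J·kg⁻¹·K⁻¹ = N·m·kg⁻¹·K⁻¹ = m²·s⁻²·K⁻¹
Only (c) matches m²·s⁻².

(c)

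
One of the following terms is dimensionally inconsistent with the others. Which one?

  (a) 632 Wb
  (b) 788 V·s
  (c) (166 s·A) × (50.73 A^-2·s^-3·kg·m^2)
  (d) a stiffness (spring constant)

(d)

In SI base units:
  (a) Wb = V·s = kg·m²·s⁻²·A⁻¹
  (b) V·s = J·C⁻¹·s = kg·m²·s⁻²·A⁻¹
  (c) [s·A] · [kg·m²·s⁻³·A⁻²] = kg·m²·s⁻²·A⁻¹
  (d) [stiffness (spring constant)] = kg·s⁻²
All reduce to kg·m²·s⁻²·A⁻¹ except (d), which is kg·s⁻².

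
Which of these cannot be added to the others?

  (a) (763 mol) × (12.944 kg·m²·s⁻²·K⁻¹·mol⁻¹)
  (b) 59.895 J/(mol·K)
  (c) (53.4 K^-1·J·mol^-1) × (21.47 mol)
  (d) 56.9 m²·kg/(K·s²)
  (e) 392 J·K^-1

(b)

Dimensions:
  (a) [mol] · [kg·m²·s⁻²·K⁻¹·mol⁻¹] = kg·m²·s⁻²·K⁻¹
  (b) J·mol⁻¹·K⁻¹ = N·m·mol⁻¹·K⁻¹ = kg·m²·s⁻²·K⁻¹·mol⁻¹
  (c) [kg·m²·s⁻²·K⁻¹·mol⁻¹] · [mol] = kg·m²·s⁻²·K⁻¹
  (d) kg·m²·s⁻²·K⁻¹
  (e) J·K⁻¹ = N·m·K⁻¹ = kg·m²·s⁻²·K⁻¹
All reduce to kg·m²·s⁻²·K⁻¹ except (b), which is kg·m²·s⁻²·K⁻¹·mol⁻¹.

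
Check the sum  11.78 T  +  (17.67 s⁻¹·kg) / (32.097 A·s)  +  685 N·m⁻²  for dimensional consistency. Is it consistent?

Reduce each to base SI dimensions:
  11.78 T:  T = Wb·m⁻² = kg·s⁻²·A⁻¹
  (17.67 s⁻¹·kg) / (32.097 A·s):  [kg·s⁻¹] / [s·A] = kg·s⁻²·A⁻¹
  685 N·m⁻²:  N·m⁻² = kg·m·s⁻²·m⁻² = kg·m⁻¹·s⁻²
The terms do not share a single dimension (kg·m⁻¹·s⁻² vs kg·s⁻²·A⁻¹).

No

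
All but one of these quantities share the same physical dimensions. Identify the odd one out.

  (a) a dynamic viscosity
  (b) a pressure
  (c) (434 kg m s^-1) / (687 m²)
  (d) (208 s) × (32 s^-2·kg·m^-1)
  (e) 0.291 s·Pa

(b)

Reduce each to base SI dimensions:
  (a) [dynamic viscosity] = kg·m⁻¹·s⁻¹
  (b) [pressure] = kg·m⁻¹·s⁻²
  (c) [kg·m·s⁻¹] / [m²] = kg·m⁻¹·s⁻¹
  (d) [s] · [kg·m⁻¹·s⁻²] = kg·m⁻¹·s⁻¹
  (e) Pa·s = N·m⁻²·s = kg·m⁻¹·s⁻¹
All reduce to kg·m⁻¹·s⁻¹ except (b), which is kg·m⁻¹·s⁻².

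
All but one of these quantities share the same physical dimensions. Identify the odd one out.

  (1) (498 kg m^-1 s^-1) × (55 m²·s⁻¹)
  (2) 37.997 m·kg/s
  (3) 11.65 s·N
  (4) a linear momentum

Work out the base dimensions of each:
  (1) [kg·m⁻¹·s⁻¹] · [m²·s⁻¹] = kg·m·s⁻²
  (2) kg·m·s⁻¹
  (3) N·s = kg·m·s⁻²·s = kg·m·s⁻¹
  (4) [linear momentum] = kg·m·s⁻¹
All reduce to kg·m·s⁻¹ except (1), which is kg·m·s⁻².

(1)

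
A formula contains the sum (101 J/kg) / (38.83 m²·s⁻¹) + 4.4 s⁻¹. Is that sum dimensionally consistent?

Reduce each to base SI dimensions:
  (101 J/kg) / (38.83 m²·s⁻¹):  [m²·s⁻²] / [m²·s⁻¹] = s⁻¹
  4.4 s⁻¹:  s⁻¹
Both are s⁻¹, so they have the same dimensions and can be added.

Yes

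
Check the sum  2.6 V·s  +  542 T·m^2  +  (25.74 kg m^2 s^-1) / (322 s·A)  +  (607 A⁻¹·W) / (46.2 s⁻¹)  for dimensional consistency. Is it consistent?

In SI base units:
  2.6 V·s:  V·s = J·C⁻¹·s = kg·m²·s⁻²·A⁻¹
  542 T·m^2:  T·m² = Wb·m⁻²·m² = kg·m²·s⁻²·A⁻¹
  (25.74 kg m^2 s^-1) / (322 s·A):  [kg·m²·s⁻¹] / [s·A] = kg·m²·s⁻²·A⁻¹
  (607 A⁻¹·W) / (46.2 s⁻¹):  [kg·m²·s⁻³·A⁻¹] / [s⁻¹] = kg·m²·s⁻²·A⁻¹
Every term reduces to kg·m²·s⁻²·A⁻¹.

Yes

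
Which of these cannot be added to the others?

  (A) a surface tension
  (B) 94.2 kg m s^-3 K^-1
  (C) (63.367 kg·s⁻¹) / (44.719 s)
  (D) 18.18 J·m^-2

Expand each in SI base units:
  (A) [surface tension] = kg·s⁻²
  (B) kg·m·s⁻³·K⁻¹
  (C) [kg·s⁻¹] / [s] = kg·s⁻²
  (D) J·m⁻² = N·m·m⁻² = kg·s⁻²
All reduce to kg·s⁻² except (B), which is kg·m·s⁻³·K⁻¹.

(B)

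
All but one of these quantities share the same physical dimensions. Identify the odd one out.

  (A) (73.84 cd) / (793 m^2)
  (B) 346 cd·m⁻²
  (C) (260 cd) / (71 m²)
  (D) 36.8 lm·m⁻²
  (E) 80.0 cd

Expand each in SI base units:
  (A) [cd] / [m²] = m⁻²·cd
  (B) cd·m⁻² = m⁻²·cd
  (C) [cd] / [m²] = m⁻²·cd
  (D) lm·m⁻² = cd·m⁻² = m⁻²·cd
  (E) cd
All reduce to m⁻²·cd except (E), which is cd.

(E)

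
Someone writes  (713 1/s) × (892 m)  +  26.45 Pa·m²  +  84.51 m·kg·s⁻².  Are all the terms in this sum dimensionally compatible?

No

Expand each in SI base units:
  (713 1/s) × (892 m):  [s⁻¹] · [m] = m·s⁻¹
  26.45 Pa·m²:  Pa·m² = N·m⁻²·m² = kg·m·s⁻²
  84.51 m·kg·s⁻²:  kg·m·s⁻²
The terms do not share a single dimension (kg·m·s⁻² vs m·s⁻¹).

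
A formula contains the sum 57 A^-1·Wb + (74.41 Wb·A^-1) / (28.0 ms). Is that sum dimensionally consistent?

No

Dimensions:
  57 A^-1·Wb:  Wb·A⁻¹ = V·s·A⁻¹ = kg·m²·s⁻²·A⁻²
  (74.41 Wb·A^-1) / (28.0 ms):  [kg·m²·s⁻²·A⁻²] / [s] = kg·m²·s⁻³·A⁻²
kg·m²·s⁻²·A⁻² ≠ kg·m²·s⁻³·A⁻², so they cannot be added.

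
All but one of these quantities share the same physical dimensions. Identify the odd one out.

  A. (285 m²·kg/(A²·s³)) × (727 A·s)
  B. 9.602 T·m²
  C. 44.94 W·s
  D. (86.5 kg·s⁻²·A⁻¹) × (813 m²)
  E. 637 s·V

C.

In SI base units:
  A. [kg·m²·s⁻³·A⁻²] · [s·A] = kg·m²·s⁻²·A⁻¹
  B. T·m² = Wb·m⁻²·m² = kg·m²·s⁻²·A⁻¹
  C. W·s = J·s⁻¹·s = kg·m²·s⁻²
  D. [kg·s⁻²·A⁻¹] · [m²] = kg·m²·s⁻²·A⁻¹
  E. V·s = J·C⁻¹·s = kg·m²·s⁻²·A⁻¹
All reduce to kg·m²·s⁻²·A⁻¹ except C., which is kg·m²·s⁻².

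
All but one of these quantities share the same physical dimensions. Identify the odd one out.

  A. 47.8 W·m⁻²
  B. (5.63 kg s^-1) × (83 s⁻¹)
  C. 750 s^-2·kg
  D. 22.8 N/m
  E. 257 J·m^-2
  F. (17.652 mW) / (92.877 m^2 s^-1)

Expand each in SI base units:
  A. W·m⁻² = J·s⁻¹·m⁻² = kg·s⁻³
  B. [kg·s⁻¹] · [s⁻¹] = kg·s⁻²
  C. kg·s⁻²
  D. N·m⁻¹ = kg·m·s⁻²·m⁻¹ = kg·s⁻²
  E. J·m⁻² = N·m·m⁻² = kg·s⁻²
  F. [kg·m²·s⁻³] / [m²·s⁻¹] = kg·s⁻²
All reduce to kg·s⁻² except A., which is kg·s⁻³.

A.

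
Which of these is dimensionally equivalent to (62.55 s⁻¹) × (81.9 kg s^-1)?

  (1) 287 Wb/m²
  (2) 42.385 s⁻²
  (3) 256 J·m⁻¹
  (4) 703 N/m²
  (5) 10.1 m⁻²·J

Reference: [s⁻¹] · [kg·s⁻¹] = kg·s⁻².
Each option:
  (1) Wb·m⁻² = V·s·m⁻² = kg·s⁻²·A⁻¹
  (2) s⁻²
  (3) J·m⁻¹ = N·m·m⁻¹ = kg·m·s⁻²
  (4) N·m⁻² = kg·m·s⁻²·m⁻² = kg·m⁻¹·s⁻²
  (5) J·m⁻² = N·m·m⁻² = kg·s⁻²  ← same
Only (5) matches kg·s⁻².

(5)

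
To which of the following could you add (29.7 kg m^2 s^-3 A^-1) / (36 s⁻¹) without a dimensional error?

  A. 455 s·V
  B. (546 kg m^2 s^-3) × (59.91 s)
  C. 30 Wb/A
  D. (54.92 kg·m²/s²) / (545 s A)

Reference: [kg·m²·s⁻³·A⁻¹] / [s⁻¹] = kg·m²·s⁻²·A⁻¹.
Each option:
  A. V·s = J·C⁻¹·s = kg·m²·s⁻²·A⁻¹  ← same
  B. [kg·m²·s⁻³] · [s] = kg·m²·s⁻²
  C. Wb·A⁻¹ = V·s·A⁻¹ = kg·m²·s⁻²·A⁻²
  D. [kg·m²·s⁻²] / [s·A] = kg·m²·s⁻³·A⁻¹
Only A. matches kg·m²·s⁻²·A⁻¹.

A.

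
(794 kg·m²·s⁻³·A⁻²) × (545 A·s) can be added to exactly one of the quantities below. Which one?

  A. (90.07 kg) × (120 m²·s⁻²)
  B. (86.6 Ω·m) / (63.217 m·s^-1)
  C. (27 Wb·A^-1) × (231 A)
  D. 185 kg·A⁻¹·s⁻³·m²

C.

Reference: [kg·m²·s⁻³·A⁻²] · [s·A] = kg·m²·s⁻²·A⁻¹.
Each option:
  A. [kg] · [m²·s⁻²] = kg·m²·s⁻²
  B. [kg·m³·s⁻³·A⁻²] / [m·s⁻¹] = kg·m²·s⁻²·A⁻²
  C. [kg·m²·s⁻²·A⁻²] · [A] = kg·m²·s⁻²·A⁻¹  ← same
  D. kg·m²·s⁻³·A⁻¹
Only C. matches kg·m²·s⁻²·A⁻¹.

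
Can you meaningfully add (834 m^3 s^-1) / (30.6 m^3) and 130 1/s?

Dimensions:
  (834 m^3 s^-1) / (30.6 m^3):  [m³·s⁻¹] / [m³] = s⁻¹
  130 1/s:  s⁻¹
Both are s⁻¹, so they have the same dimensions and can be added.

Yes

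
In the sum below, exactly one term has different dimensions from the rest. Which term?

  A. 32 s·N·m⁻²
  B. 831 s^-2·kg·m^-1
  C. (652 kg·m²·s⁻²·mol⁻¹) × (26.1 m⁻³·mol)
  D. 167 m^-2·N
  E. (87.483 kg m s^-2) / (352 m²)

A.

In SI base units:
  A. N·s·m⁻² = kg·m·s⁻²·s·m⁻² = kg·m⁻¹·s⁻¹
  B. kg·m⁻¹·s⁻²
  C. [kg·m²·s⁻²·mol⁻¹] · [m⁻³·mol] = kg·m⁻¹·s⁻²
  D. N·m⁻² = kg·m·s⁻²·m⁻² = kg·m⁻¹·s⁻²
  E. [kg·m·s⁻²] / [m²] = kg·m⁻¹·s⁻²
All reduce to kg·m⁻¹·s⁻² except A., which is kg·m⁻¹·s⁻¹.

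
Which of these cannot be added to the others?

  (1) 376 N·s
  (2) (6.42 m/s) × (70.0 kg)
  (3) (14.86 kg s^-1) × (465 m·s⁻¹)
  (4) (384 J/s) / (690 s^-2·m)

(3)

In SI base units:
  (1) N·s = kg·m·s⁻²·s = kg·m·s⁻¹
  (2) [m·s⁻¹] · [kg] = kg·m·s⁻¹
  (3) [kg·s⁻¹] · [m·s⁻¹] = kg·m·s⁻²
  (4) [kg·m²·s⁻³] / [m·s⁻²] = kg·m·s⁻¹
All reduce to kg·m·s⁻¹ except (3), which is kg·m·s⁻².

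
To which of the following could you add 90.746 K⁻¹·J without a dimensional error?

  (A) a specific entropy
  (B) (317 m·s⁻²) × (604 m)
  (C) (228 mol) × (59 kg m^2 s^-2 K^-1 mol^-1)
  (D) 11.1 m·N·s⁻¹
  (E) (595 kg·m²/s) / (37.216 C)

(C)

Reference: J·K⁻¹ = N·m·K⁻¹ = kg·m²·s⁻²·K⁻¹.
Each option:
  (A) [specific entropy] = m²·s⁻²·K⁻¹
  (B) [m·s⁻²] · [m] = m²·s⁻²
  (C) [mol] · [kg·m²·s⁻²·K⁻¹·mol⁻¹] = kg·m²·s⁻²·K⁻¹  ← same
  (D) N·m·s⁻¹ = kg·m·s⁻²·m·s⁻¹ = kg·m²·s⁻³
  (E) [kg·m²·s⁻¹] / [s·A] = kg·m²·s⁻²·A⁻¹
Only (C) matches kg·m²·s⁻²·K⁻¹.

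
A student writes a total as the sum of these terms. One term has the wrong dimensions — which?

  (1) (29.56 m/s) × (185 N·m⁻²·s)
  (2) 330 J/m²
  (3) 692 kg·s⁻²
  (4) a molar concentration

Expand each in SI base units:
  (1) [m·s⁻¹] · [kg·m⁻¹·s⁻¹] = kg·s⁻²
  (2) J·m⁻² = N·m·m⁻² = kg·s⁻²
  (3) kg·s⁻²
  (4) [molar concentration] = m⁻³·mol
All reduce to kg·s⁻² except (4), which is m⁻³·mol.

(4)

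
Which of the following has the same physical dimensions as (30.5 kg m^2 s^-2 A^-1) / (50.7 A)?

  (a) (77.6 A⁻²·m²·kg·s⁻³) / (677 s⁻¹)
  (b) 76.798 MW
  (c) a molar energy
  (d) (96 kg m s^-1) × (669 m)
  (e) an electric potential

Reference: [kg·m²·s⁻²·A⁻¹] / [A] = kg·m²·s⁻²·A⁻².
Each option:
  (a) [kg·m²·s⁻³·A⁻²] / [s⁻¹] = kg·m²·s⁻²·A⁻²  ← same
  (b) W = J·s⁻¹ = kg·m²·s⁻³
  (c) [molar energy] = kg·m²·s⁻²·mol⁻¹
  (d) [kg·m·s⁻¹] · [m] = kg·m²·s⁻¹
  (e) [electric potential] = kg·m²·s⁻³·A⁻¹
Only (a) matches kg·m²·s⁻²·A⁻².

(a)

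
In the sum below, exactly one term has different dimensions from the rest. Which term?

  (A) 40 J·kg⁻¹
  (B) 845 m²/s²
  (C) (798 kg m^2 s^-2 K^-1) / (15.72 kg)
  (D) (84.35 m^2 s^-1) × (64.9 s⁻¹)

In SI base units:
  (A) J·kg⁻¹ = N·m·kg⁻¹ = m²·s⁻²
  (B) m²·s⁻²
  (C) [kg·m²·s⁻²·K⁻¹] / [kg] = m²·s⁻²·K⁻¹
  (D) [m²·s⁻¹] · [s⁻¹] = m²·s⁻²
All reduce to m²·s⁻² except (C), which is m²·s⁻²·K⁻¹.

(C)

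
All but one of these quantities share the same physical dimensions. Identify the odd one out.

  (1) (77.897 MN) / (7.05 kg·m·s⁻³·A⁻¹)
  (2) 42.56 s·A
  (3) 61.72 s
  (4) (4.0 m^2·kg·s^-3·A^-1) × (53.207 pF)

(3)

Reduce each to base SI dimensions:
  (1) [kg·m·s⁻²] / [kg·m·s⁻³·A⁻¹] = s·A
  (2) A·s = s·A
  (3) s
  (4) [kg·m²·s⁻³·A⁻¹] · [kg⁻¹·m⁻²·s⁴·A²] = s·A
All reduce to s·A except (3), which is s.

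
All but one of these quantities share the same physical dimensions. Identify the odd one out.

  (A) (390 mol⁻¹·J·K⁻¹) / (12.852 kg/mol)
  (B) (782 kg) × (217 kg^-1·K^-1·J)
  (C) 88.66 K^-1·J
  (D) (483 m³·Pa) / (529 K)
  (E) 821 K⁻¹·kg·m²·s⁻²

(A)

In SI base units:
  (A) [kg·m²·s⁻²·K⁻¹·mol⁻¹] / [kg·mol⁻¹] = m²·s⁻²·K⁻¹
  (B) [kg] · [m²·s⁻²·K⁻¹] = kg·m²·s⁻²·K⁻¹
  (C) J·K⁻¹ = N·m·K⁻¹ = kg·m²·s⁻²·K⁻¹
  (D) [kg·m²·s⁻²] / [K] = kg·m²·s⁻²·K⁻¹
  (E) kg·m²·s⁻²·K⁻¹
All reduce to kg·m²·s⁻²·K⁻¹ except (A), which is m²·s⁻²·K⁻¹.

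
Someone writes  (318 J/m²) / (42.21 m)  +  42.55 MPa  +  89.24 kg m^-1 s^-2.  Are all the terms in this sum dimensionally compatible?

Yes

Expand each in SI base units:
  (318 J/m²) / (42.21 m):  [kg·s⁻²] / [m] = kg·m⁻¹·s⁻²
  42.55 MPa:  Pa = N·m⁻² = kg·m⁻¹·s⁻²
  89.24 kg m^-1 s^-2:  kg·m⁻¹·s⁻²
Every term reduces to kg·m⁻¹·s⁻².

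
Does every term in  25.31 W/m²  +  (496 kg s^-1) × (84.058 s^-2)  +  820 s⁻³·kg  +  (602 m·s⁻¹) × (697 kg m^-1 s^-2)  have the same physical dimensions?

Yes

In SI base units:
  25.31 W/m²:  W·m⁻² = J·s⁻¹·m⁻² = kg·s⁻³
  (496 kg s^-1) × (84.058 s^-2):  [kg·s⁻¹] · [s⁻²] = kg·s⁻³
  820 s⁻³·kg:  kg·s⁻³
  (602 m·s⁻¹) × (697 kg m^-1 s^-2):  [m·s⁻¹] · [kg·m⁻¹·s⁻²] = kg·s⁻³
Every term reduces to kg·s⁻³.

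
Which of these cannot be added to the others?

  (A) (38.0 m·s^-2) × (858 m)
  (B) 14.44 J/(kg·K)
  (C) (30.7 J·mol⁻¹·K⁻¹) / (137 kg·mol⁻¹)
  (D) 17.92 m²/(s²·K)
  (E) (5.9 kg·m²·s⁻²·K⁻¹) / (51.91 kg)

Dimensions:
  (A) [m·s⁻²] · [m] = m²·s⁻²
  (B) J·kg⁻¹·K⁻¹ = N·m·kg⁻¹·K⁻¹ = m²·s⁻²·K⁻¹
  (C) [kg·m²·s⁻²·K⁻¹·mol⁻¹] / [kg·mol⁻¹] = m²·s⁻²·K⁻¹
  (D) m²·s⁻²·K⁻¹
  (E) [kg·m²·s⁻²·K⁻¹] / [kg] = m²·s⁻²·K⁻¹
All reduce to m²·s⁻²·K⁻¹ except (A), which is m²·s⁻².

(A)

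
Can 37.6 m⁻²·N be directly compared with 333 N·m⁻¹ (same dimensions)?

Dimensions:
  37.6 m⁻²·N:  N·m⁻² = kg·m·s⁻²·m⁻² = kg·m⁻¹·s⁻²
  333 N·m⁻¹:  N·m⁻¹ = kg·m·s⁻²·m⁻¹ = kg·s⁻²
kg·m⁻¹·s⁻² ≠ kg·s⁻², so they cannot be added.

No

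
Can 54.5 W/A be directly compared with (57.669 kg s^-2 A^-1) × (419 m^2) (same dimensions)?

Work out the base dimensions of each:
  54.5 W/A:  W·A⁻¹ = J·s⁻¹·A⁻¹ = kg·m²·s⁻³·A⁻¹
  (57.669 kg s^-2 A^-1) × (419 m^2):  [kg·s⁻²·A⁻¹] · [m²] = kg·m²·s⁻²·A⁻¹
kg·m²·s⁻³·A⁻¹ ≠ kg·m²·s⁻²·A⁻¹, so they cannot be added.

No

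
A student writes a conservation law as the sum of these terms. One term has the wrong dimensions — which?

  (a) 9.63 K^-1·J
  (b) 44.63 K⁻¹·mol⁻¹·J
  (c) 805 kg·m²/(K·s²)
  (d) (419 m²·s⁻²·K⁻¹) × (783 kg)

(b)

In SI base units:
  (a) J·K⁻¹ = N·m·K⁻¹ = kg·m²·s⁻²·K⁻¹
  (b) J·mol⁻¹·K⁻¹ = N·m·mol⁻¹·K⁻¹ = kg·m²·s⁻²·K⁻¹·mol⁻¹
  (c) kg·m²·s⁻²·K⁻¹
  (d) [m²·s⁻²·K⁻¹] · [kg] = kg·m²·s⁻²·K⁻¹
All reduce to kg·m²·s⁻²·K⁻¹ except (b), which is kg·m²·s⁻²·K⁻¹·mol⁻¹.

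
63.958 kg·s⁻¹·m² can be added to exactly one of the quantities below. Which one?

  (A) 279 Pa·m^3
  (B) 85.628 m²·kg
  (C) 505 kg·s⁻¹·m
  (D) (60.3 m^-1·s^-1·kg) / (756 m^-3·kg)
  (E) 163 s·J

(E)

Reference: kg·m²·s⁻¹.
Each option:
  (A) Pa·m³ = N·m⁻²·m³ = kg·m²·s⁻²
  (B) kg·m²
  (C) kg·m·s⁻¹
  (D) [kg·m⁻¹·s⁻¹] / [kg·m⁻³] = m²·s⁻¹
  (E) J·s = N·m·s = kg·m²·s⁻¹  ← same
Only (E) matches kg·m²·s⁻¹.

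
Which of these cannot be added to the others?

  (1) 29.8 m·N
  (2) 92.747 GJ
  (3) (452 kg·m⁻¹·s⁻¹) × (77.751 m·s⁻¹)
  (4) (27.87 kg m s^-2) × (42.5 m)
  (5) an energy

(3)

Expand each in SI base units:
  (1) N·m = kg·m·s⁻²·m = kg·m²·s⁻²
  (2) J = N·m = kg·m²·s⁻²
  (3) [kg·m⁻¹·s⁻¹] · [m·s⁻¹] = kg·s⁻²
  (4) [kg·m·s⁻²] · [m] = kg·m²·s⁻²
  (5) [energy] = kg·m²·s⁻²
All reduce to kg·m²·s⁻² except (3), which is kg·s⁻².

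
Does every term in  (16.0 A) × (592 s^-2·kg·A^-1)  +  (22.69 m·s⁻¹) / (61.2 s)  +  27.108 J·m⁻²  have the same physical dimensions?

No

Expand each in SI base units:
  (16.0 A) × (592 s^-2·kg·A^-1):  [A] · [kg·s⁻²·A⁻¹] = kg·s⁻²
  (22.69 m·s⁻¹) / (61.2 s):  [m·s⁻¹] / [s] = m·s⁻²
  27.108 J·m⁻²:  J·m⁻² = N·m·m⁻² = kg·s⁻²
The terms do not share a single dimension (kg·s⁻² vs m·s⁻²).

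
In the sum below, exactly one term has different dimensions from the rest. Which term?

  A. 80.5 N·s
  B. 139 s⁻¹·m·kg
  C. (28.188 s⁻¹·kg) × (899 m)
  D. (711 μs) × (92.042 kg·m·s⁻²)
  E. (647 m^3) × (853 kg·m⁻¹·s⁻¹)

Reduce each to base SI dimensions:
  A. N·s = kg·m·s⁻²·s = kg·m·s⁻¹
  B. kg·m·s⁻¹
  C. [kg·s⁻¹] · [m] = kg·m·s⁻¹
  D. [s] · [kg·m·s⁻²] = kg·m·s⁻¹
  E. [m³] · [kg·m⁻¹·s⁻¹] = kg·m²·s⁻¹
All reduce to kg·m·s⁻¹ except E., which is kg·m²·s⁻¹.

E.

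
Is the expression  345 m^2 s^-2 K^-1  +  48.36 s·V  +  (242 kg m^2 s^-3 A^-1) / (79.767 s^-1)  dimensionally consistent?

In SI base units:
  345 m^2 s^-2 K^-1:  m²·s⁻²·K⁻¹
  48.36 s·V:  V·s = J·C⁻¹·s = kg·m²·s⁻²·A⁻¹
  (242 kg m^2 s^-3 A^-1) / (79.767 s^-1):  [kg·m²·s⁻³·A⁻¹] / [s⁻¹] = kg·m²·s⁻²·A⁻¹
The terms do not share a single dimension (kg·m²·s⁻²·A⁻¹ vs m²·s⁻²·K⁻¹).

No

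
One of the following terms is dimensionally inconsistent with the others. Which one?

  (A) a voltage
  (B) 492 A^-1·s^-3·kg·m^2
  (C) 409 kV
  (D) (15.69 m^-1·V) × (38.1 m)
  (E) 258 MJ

In SI base units:
  (A) [voltage] = kg·m²·s⁻³·A⁻¹
  (B) kg·m²·s⁻³·A⁻¹
  (C) V = J·C⁻¹ = kg·m²·s⁻³·A⁻¹
  (D) [kg·m·s⁻³·A⁻¹] · [m] = kg·m²·s⁻³·A⁻¹
  (E) J = N·m = kg·m²·s⁻²
All reduce to kg·m²·s⁻³·A⁻¹ except (E), which is kg·m²·s⁻².

(E)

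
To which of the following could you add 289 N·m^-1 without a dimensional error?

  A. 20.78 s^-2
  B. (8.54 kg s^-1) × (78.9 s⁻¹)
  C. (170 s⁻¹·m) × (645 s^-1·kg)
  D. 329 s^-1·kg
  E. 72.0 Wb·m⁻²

B.

Reference: N·m⁻¹ = kg·m·s⁻²·m⁻¹ = kg·s⁻².
Each option:
  A. s⁻²
  B. [kg·s⁻¹] · [s⁻¹] = kg·s⁻²  ← same
  C. [m·s⁻¹] · [kg·s⁻¹] = kg·m·s⁻²
  D. kg·s⁻¹
  E. Wb·m⁻² = V·s·m⁻² = kg·s⁻²·A⁻¹
Only B. matches kg·s⁻².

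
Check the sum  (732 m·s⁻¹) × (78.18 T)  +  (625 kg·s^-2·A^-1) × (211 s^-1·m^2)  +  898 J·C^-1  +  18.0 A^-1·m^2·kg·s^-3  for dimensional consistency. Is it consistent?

Expand each in SI base units:
  (732 m·s⁻¹) × (78.18 T):  [m·s⁻¹] · [kg·s⁻²·A⁻¹] = kg·m·s⁻³·A⁻¹
  (625 kg·s^-2·A^-1) × (211 s^-1·m^2):  [kg·s⁻²·A⁻¹] · [m²·s⁻¹] = kg·m²·s⁻³·A⁻¹
  898 J·C^-1:  J·C⁻¹ = N·m·(s·A)⁻¹ = kg·m²·s⁻³·A⁻¹
  18.0 A^-1·m^2·kg·s^-3:  kg·m²·s⁻³·A⁻¹
The terms do not share a single dimension (kg·m²·s⁻³·A⁻¹ vs kg·m·s⁻³·A⁻¹).

No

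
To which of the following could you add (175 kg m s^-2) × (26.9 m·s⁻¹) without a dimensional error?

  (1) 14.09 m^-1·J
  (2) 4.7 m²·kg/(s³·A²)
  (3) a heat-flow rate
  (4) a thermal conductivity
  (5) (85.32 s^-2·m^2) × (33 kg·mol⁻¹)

Reference: [kg·m·s⁻²] · [m·s⁻¹] = kg·m²·s⁻³.
Each option:
  (1) J·m⁻¹ = N·m·m⁻¹ = kg·m·s⁻²
  (2) kg·m²·s⁻³·A⁻²
  (3) [heat-flow rate] = kg·m²·s⁻³  ← same
  (4) [thermal conductivity] = kg·m·s⁻³·K⁻¹
  (5) [m²·s⁻²] · [kg·mol⁻¹] = kg·m²·s⁻²·mol⁻¹
Only (3) matches kg·m²·s⁻³.

(3)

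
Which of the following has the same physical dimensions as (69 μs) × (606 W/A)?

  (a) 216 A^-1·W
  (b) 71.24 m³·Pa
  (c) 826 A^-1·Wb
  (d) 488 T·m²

Reference: [s] · [kg·m²·s⁻³·A⁻¹] = kg·m²·s⁻²·A⁻¹.
Each option:
  (a) W·A⁻¹ = J·s⁻¹·A⁻¹ = kg·m²·s⁻³·A⁻¹
  (b) Pa·m³ = N·m⁻²·m³ = kg·m²·s⁻²
  (c) Wb·A⁻¹ = V·s·A⁻¹ = kg·m²·s⁻²·A⁻²
  (d) T·m² = Wb·m⁻²·m² = kg·m²·s⁻²·A⁻¹  ← same
Only (d) matches kg·m²·s⁻²·A⁻¹.

(d)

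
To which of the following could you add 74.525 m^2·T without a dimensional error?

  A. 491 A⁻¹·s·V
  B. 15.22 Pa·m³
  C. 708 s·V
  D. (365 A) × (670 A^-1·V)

Reference: T·m² = Wb·m⁻²·m² = kg·m²·s⁻²·A⁻¹.
Each option:
  A. V·s·A⁻¹ = J·C⁻¹·s·A⁻¹ = kg·m²·s⁻²·A⁻²
  B. Pa·m³ = N·m⁻²·m³ = kg·m²·s⁻²
  C. V·s = J·C⁻¹·s = kg·m²·s⁻²·A⁻¹  ← same
  D. [A] · [kg·m²·s⁻³·A⁻²] = kg·m²·s⁻³·A⁻¹
Only C. matches kg·m²·s⁻²·A⁻¹.

C.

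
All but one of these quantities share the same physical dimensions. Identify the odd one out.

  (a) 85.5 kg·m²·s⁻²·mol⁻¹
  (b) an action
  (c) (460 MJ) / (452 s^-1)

(a)

In SI base units:
  (a) kg·m²·s⁻²·mol⁻¹
  (b) [action] = kg·m²·s⁻¹
  (c) [kg·m²·s⁻²] / [s⁻¹] = kg·m²·s⁻¹
All reduce to kg·m²·s⁻¹ except (a), which is kg·m²·s⁻²·mol⁻¹.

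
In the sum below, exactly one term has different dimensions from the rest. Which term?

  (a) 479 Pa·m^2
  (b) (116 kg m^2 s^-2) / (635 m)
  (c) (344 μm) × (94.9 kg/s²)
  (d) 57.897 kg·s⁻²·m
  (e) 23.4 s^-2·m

(e)

In SI base units:
  (a) Pa·m² = N·m⁻²·m² = kg·m·s⁻²
  (b) [kg·m²·s⁻²] / [m] = kg·m·s⁻²
  (c) [m] · [kg·s⁻²] = kg·m·s⁻²
  (d) kg·m·s⁻²
  (e) m·s⁻²
All reduce to kg·m·s⁻² except (e), which is m·s⁻².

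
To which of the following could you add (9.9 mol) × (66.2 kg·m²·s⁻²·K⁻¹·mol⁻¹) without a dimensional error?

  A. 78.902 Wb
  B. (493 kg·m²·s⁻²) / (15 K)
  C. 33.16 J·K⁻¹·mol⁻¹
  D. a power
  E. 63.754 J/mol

Reference: [mol] · [kg·m²·s⁻²·K⁻¹·mol⁻¹] = kg·m²·s⁻²·K⁻¹.
Each option:
  A. Wb = V·s = kg·m²·s⁻²·A⁻¹
  B. [kg·m²·s⁻²] / [K] = kg·m²·s⁻²·K⁻¹  ← same
  C. J·mol⁻¹·K⁻¹ = N·m·mol⁻¹·K⁻¹ = kg·m²·s⁻²·K⁻¹·mol⁻¹
  D. [power] = kg·m²·s⁻³
  E. J·mol⁻¹ = N·m·mol⁻¹ = kg·m²·s⁻²·mol⁻¹
Only B. matches kg·m²·s⁻²·K⁻¹.

B.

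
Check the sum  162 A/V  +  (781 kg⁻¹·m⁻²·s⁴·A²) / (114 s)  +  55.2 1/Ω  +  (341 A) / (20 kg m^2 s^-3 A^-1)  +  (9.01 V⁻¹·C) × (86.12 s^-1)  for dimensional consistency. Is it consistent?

Yes

In SI base units:
  162 A/V:  A·V⁻¹ = A·(J·C⁻¹)⁻¹ = kg⁻¹·m⁻²·s³·A²
  (781 kg⁻¹·m⁻²·s⁴·A²) / (114 s):  [kg⁻¹·m⁻²·s⁴·A²] / [s] = kg⁻¹·m⁻²·s³·A²
  55.2 1/Ω:  Ω⁻¹ = (V·A⁻¹)⁻¹ = kg⁻¹·m⁻²·s³·A²
  (341 A) / (20 kg m^2 s^-3 A^-1):  [A] / [kg·m²·s⁻³·A⁻¹] = kg⁻¹·m⁻²·s³·A²
  (9.01 V⁻¹·C) × (86.12 s^-1):  [kg⁻¹·m⁻²·s⁴·A²] · [s⁻¹] = kg⁻¹·m⁻²·s³·A²
Every term reduces to kg⁻¹·m⁻²·s³·A².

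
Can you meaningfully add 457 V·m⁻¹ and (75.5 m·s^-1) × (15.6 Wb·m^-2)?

Work out the base dimensions of each:
  457 V·m⁻¹:  V·m⁻¹ = J·C⁻¹·m⁻¹ = kg·m·s⁻³·A⁻¹
  (75.5 m·s^-1) × (15.6 Wb·m^-2):  [m·s⁻¹] · [kg·s⁻²·A⁻¹] = kg·m·s⁻³·A⁻¹
Both are kg·m·s⁻³·A⁻¹, so they have the same dimensions and can be added.

Yes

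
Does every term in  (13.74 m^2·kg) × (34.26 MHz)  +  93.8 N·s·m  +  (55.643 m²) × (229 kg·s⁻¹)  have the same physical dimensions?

Yes

Reduce each to base SI dimensions:
  (13.74 m^2·kg) × (34.26 MHz):  [kg·m²] · [s⁻¹] = kg·m²·s⁻¹
  93.8 N·s·m:  N·m·s = kg·m·s⁻²·m·s = kg·m²·s⁻¹
  (55.643 m²) × (229 kg·s⁻¹):  [m²] · [kg·s⁻¹] = kg·m²·s⁻¹
Every term reduces to kg·m²·s⁻¹.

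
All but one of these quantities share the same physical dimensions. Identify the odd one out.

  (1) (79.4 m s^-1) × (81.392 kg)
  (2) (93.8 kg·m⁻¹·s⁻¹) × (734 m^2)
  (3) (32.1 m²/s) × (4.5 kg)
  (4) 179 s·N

Reduce each to base SI dimensions:
  (1) [m·s⁻¹] · [kg] = kg·m·s⁻¹
  (2) [kg·m⁻¹·s⁻¹] · [m²] = kg·m·s⁻¹
  (3) [m²·s⁻¹] · [kg] = kg·m²·s⁻¹
  (4) N·s = kg·m·s⁻²·s = kg·m·s⁻¹
All reduce to kg·m·s⁻¹ except (3), which is kg·m²·s⁻¹.

(3)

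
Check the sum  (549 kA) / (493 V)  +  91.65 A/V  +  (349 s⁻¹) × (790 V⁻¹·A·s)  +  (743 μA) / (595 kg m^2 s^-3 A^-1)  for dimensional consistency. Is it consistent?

Yes

Work out the base dimensions of each:
  (549 kA) / (493 V):  [A] / [kg·m²·s⁻³·A⁻¹] = kg⁻¹·m⁻²·s³·A²
  91.65 A/V:  A·V⁻¹ = A·(J·C⁻¹)⁻¹ = kg⁻¹·m⁻²·s³·A²
  (349 s⁻¹) × (790 V⁻¹·A·s):  [s⁻¹] · [kg⁻¹·m⁻²·s⁴·A²] = kg⁻¹·m⁻²·s³·A²
  (743 μA) / (595 kg m^2 s^-3 A^-1):  [A] / [kg·m²·s⁻³·A⁻¹] = kg⁻¹·m⁻²·s³·A²
Every term reduces to kg⁻¹·m⁻²·s³·A².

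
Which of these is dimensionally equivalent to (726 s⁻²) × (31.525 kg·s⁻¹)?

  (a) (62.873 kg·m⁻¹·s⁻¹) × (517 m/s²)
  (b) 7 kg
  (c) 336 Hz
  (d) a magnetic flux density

(a)

Reference: [s⁻²] · [kg·s⁻¹] = kg·s⁻³.
Each option:
  (a) [kg·m⁻¹·s⁻¹] · [m·s⁻²] = kg·s⁻³  ← same
  (b) kg
  (c) Hz = s⁻¹
  (d) [magnetic flux density] = kg·s⁻²·A⁻¹
Only (a) matches kg·s⁻³.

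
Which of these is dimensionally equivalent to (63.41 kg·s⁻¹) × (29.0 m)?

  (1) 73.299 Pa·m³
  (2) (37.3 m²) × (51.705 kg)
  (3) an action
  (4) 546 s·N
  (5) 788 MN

Reference: [kg·s⁻¹] · [m] = kg·m·s⁻¹.
Each option:
  (1) Pa·m³ = N·m⁻²·m³ = kg·m²·s⁻²
  (2) [m²] · [kg] = kg·m²
  (3) [action] = kg·m²·s⁻¹
  (4) N·s = kg·m·s⁻²·s = kg·m·s⁻¹  ← same
  (5) N = kg·m·s⁻²
Only (4) matches kg·m·s⁻¹.

(4)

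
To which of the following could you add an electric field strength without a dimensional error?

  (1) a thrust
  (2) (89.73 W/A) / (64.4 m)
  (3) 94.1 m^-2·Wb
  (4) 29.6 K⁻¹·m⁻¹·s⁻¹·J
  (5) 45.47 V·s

(2)

Reference: [electric field strength] = kg·m·s⁻³·A⁻¹.
Each option:
  (1) [thrust] = kg·m·s⁻²
  (2) [kg·m²·s⁻³·A⁻¹] / [m] = kg·m·s⁻³·A⁻¹  ← same
  (3) Wb·m⁻² = V·s·m⁻² = kg·s⁻²·A⁻¹
  (4) J·s⁻¹·m⁻¹·K⁻¹ = N·m·s⁻¹·m⁻¹·K⁻¹ = kg·m·s⁻³·K⁻¹
  (5) V·s = J·C⁻¹·s = kg·m²·s⁻²·A⁻¹
Only (2) matches kg·m·s⁻³·A⁻¹.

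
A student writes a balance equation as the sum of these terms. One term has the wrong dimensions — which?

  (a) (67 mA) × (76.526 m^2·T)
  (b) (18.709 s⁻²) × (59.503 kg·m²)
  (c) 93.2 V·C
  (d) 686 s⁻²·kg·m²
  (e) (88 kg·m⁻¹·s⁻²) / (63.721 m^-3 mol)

(e)

Expand each in SI base units:
  (a) [A] · [kg·m²·s⁻²·A⁻¹] = kg·m²·s⁻²
  (b) [s⁻²] · [kg·m²] = kg·m²·s⁻²
  (c) C·V = s·A·J·C⁻¹ = kg·m²·s⁻²
  (d) kg·m²·s⁻²
  (e) [kg·m⁻¹·s⁻²] / [m⁻³·mol] = kg·m²·s⁻²·mol⁻¹
All reduce to kg·m²·s⁻² except (e), which is kg·m²·s⁻²·mol⁻¹.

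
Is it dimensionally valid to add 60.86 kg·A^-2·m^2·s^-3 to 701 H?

In SI base units:
  60.86 kg·A^-2·m^2·s^-3:  kg·m²·s⁻³·A⁻²
  701 H:  H = V·s·A⁻¹ = kg·m²·s⁻²·A⁻²
kg·m²·s⁻³·A⁻² ≠ kg·m²·s⁻²·A⁻², so they cannot be added.

No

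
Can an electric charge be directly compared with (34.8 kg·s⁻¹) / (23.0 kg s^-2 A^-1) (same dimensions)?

Reduce each to base SI dimensions:
  an electric charge:  [electric charge] = s·A
  (34.8 kg·s⁻¹) / (23.0 kg s^-2 A^-1):  [kg·s⁻¹] / [kg·s⁻²·A⁻¹] = s·A
Both are s·A, so they have the same dimensions and can be added.

Yes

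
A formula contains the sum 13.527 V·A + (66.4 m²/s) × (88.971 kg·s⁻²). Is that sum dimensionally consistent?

Yes

Reduce each to base SI dimensions:
  13.527 V·A:  V·A = J·C⁻¹·A = kg·m²·s⁻³
  (66.4 m²/s) × (88.971 kg·s⁻²):  [m²·s⁻¹] · [kg·s⁻²] = kg·m²·s⁻³
Both are kg·m²·s⁻³, so they have the same dimensions and can be added.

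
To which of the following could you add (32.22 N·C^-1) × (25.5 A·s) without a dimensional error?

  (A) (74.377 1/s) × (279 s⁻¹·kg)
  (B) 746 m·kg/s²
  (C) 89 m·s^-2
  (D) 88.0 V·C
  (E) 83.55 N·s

(B)

Reference: [kg·m·s⁻³·A⁻¹] · [s·A] = kg·m·s⁻².
Each option:
  (A) [s⁻¹] · [kg·s⁻¹] = kg·s⁻²
  (B) kg·m·s⁻²  ← same
  (C) m·s⁻²
  (D) C·V = s·A·J·C⁻¹ = kg·m²·s⁻²
  (E) N·s = kg·m·s⁻²·s = kg·m·s⁻¹
Only (B) matches kg·m·s⁻².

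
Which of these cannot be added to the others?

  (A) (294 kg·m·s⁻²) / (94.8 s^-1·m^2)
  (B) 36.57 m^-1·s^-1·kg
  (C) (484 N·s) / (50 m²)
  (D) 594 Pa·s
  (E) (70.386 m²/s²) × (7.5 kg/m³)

(E)

In SI base units:
  (A) [kg·m·s⁻²] / [m²·s⁻¹] = kg·m⁻¹·s⁻¹
  (B) kg·m⁻¹·s⁻¹
  (C) [kg·m·s⁻¹] / [m²] = kg·m⁻¹·s⁻¹
  (D) Pa·s = N·m⁻²·s = kg·m⁻¹·s⁻¹
  (E) [m²·s⁻²] · [kg·m⁻³] = kg·m⁻¹·s⁻²
All reduce to kg·m⁻¹·s⁻¹ except (E), which is kg·m⁻¹·s⁻².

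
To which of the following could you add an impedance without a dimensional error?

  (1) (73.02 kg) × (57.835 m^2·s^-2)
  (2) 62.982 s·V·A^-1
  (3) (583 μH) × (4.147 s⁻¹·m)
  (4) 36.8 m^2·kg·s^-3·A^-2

(4)

Reference: [impedance] = kg·m²·s⁻³·A⁻².
Each option:
  (1) [kg] · [m²·s⁻²] = kg·m²·s⁻²
  (2) V·s·A⁻¹ = J·C⁻¹·s·A⁻¹ = kg·m²·s⁻²·A⁻²
  (3) [kg·m²·s⁻²·A⁻²] · [m·s⁻¹] = kg·m³·s⁻³·A⁻²
  (4) kg·m²·s⁻³·A⁻²  ← same
Only (4) matches kg·m²·s⁻³·A⁻².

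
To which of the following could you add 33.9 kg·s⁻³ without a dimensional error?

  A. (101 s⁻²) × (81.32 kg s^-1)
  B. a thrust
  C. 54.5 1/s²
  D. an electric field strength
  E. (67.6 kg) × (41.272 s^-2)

A.

Reference: kg·s⁻³.
Each option:
  A. [s⁻²] · [kg·s⁻¹] = kg·s⁻³  ← same
  B. [thrust] = kg·m·s⁻²
  C. s⁻²
  D. [electric field strength] = kg·m·s⁻³·A⁻¹
  E. [kg] · [s⁻²] = kg·s⁻²
Only A. matches kg·s⁻³.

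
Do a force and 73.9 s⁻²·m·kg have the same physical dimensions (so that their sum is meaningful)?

Yes

Work out the base dimensions of each:
  a force:  [force] = kg·m·s⁻²
  73.9 s⁻²·m·kg:  kg·m·s⁻²
Both are kg·m·s⁻², so they have the same dimensions and can be added.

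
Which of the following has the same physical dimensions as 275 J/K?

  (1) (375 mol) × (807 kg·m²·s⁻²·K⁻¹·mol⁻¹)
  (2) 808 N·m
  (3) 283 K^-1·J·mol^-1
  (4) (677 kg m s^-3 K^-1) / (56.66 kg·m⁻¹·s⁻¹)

(1)

Reference: J·K⁻¹ = N·m·K⁻¹ = kg·m²·s⁻²·K⁻¹.
Each option:
  (1) [mol] · [kg·m²·s⁻²·K⁻¹·mol⁻¹] = kg·m²·s⁻²·K⁻¹  ← same
  (2) N·m = kg·m·s⁻²·m = kg·m²·s⁻²
  (3) J·mol⁻¹·K⁻¹ = N·m·mol⁻¹·K⁻¹ = kg·m²·s⁻²·K⁻¹·mol⁻¹
  (4) [kg·m·s⁻³·K⁻¹] / [kg·m⁻¹·s⁻¹] = m²·s⁻²·K⁻¹
Only (1) matches kg·m²·s⁻²·K⁻¹.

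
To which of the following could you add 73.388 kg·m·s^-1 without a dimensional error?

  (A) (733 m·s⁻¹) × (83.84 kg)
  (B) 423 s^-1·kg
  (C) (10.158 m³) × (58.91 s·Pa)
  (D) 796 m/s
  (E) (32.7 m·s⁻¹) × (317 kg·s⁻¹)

(A)

Reference: kg·m·s⁻¹.
Each option:
  (A) [m·s⁻¹] · [kg] = kg·m·s⁻¹  ← same
  (B) kg·s⁻¹
  (C) [m³] · [kg·m⁻¹·s⁻¹] = kg·m²·s⁻¹
  (D) m·s⁻¹
  (E) [m·s⁻¹] · [kg·s⁻¹] = kg·m·s⁻²
Only (A) matches kg·m·s⁻¹.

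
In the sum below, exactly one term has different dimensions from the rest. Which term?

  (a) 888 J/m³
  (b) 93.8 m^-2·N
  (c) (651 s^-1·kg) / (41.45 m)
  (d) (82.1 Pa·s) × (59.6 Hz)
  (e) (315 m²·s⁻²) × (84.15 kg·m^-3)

Expand each in SI base units:
  (a) J·m⁻³ = N·m·m⁻³ = kg·m⁻¹·s⁻²
  (b) N·m⁻² = kg·m·s⁻²·m⁻² = kg·m⁻¹·s⁻²
  (c) [kg·s⁻¹] / [m] = kg·m⁻¹·s⁻¹
  (d) [kg·m⁻¹·s⁻¹] · [s⁻¹] = kg·m⁻¹·s⁻²
  (e) [m²·s⁻²] · [kg·m⁻³] = kg·m⁻¹·s⁻²
All reduce to kg·m⁻¹·s⁻² except (c), which is kg·m⁻¹·s⁻¹.

(c)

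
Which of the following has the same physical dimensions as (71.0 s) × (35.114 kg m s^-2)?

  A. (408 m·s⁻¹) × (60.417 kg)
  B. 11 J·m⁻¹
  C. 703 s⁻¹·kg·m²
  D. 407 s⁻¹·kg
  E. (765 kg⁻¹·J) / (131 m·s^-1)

A.

Reference: [s] · [kg·m·s⁻²] = kg·m·s⁻¹.
Each option:
  A. [m·s⁻¹] · [kg] = kg·m·s⁻¹  ← same
  B. J·m⁻¹ = N·m·m⁻¹ = kg·m·s⁻²
  C. kg·m²·s⁻¹
  D. kg·s⁻¹
  E. [m²·s⁻²] / [m·s⁻¹] = m·s⁻¹
Only A. matches kg·m·s⁻¹.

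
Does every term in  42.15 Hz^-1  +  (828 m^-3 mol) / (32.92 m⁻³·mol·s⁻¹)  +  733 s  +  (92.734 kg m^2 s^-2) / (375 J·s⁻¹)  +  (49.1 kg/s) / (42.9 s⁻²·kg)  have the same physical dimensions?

In SI base units:
  42.15 Hz^-1:  Hz⁻¹ = (s⁻¹)⁻¹ = s
  (828 m^-3 mol) / (32.92 m⁻³·mol·s⁻¹):  [m⁻³·mol] / [m⁻³·s⁻¹·mol] = s
  733 s:  s
  (92.734 kg m^2 s^-2) / (375 J·s⁻¹):  [kg·m²·s⁻²] / [kg·m²·s⁻³] = s
  (49.1 kg/s) / (42.9 s⁻²·kg):  [kg·s⁻¹] / [kg·s⁻²] = s
Every term reduces to s.

Yes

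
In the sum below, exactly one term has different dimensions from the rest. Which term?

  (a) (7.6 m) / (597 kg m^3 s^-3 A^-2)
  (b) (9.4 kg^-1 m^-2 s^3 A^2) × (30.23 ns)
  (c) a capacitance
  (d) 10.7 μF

Dimensions:
  (a) [m] / [kg·m³·s⁻³·A⁻²] = kg⁻¹·m⁻²·s³·A²
  (b) [kg⁻¹·m⁻²·s³·A²] · [s] = kg⁻¹·m⁻²·s⁴·A²
  (c) [capacitance] = kg⁻¹·m⁻²·s⁴·A²
  (d) F = C·V⁻¹ = kg⁻¹·m⁻²·s⁴·A²
All reduce to kg⁻¹·m⁻²·s⁴·A² except (a), which is kg⁻¹·m⁻²·s³·A².

(a)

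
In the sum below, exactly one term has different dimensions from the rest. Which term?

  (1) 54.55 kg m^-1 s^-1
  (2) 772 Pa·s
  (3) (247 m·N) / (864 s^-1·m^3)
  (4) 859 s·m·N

Reduce each to base SI dimensions:
  (1) kg·m⁻¹·s⁻¹
  (2) Pa·s = N·m⁻²·s = kg·m⁻¹·s⁻¹
  (3) [kg·m²·s⁻²] / [m³·s⁻¹] = kg·m⁻¹·s⁻¹
  (4) N·m·s = kg·m·s⁻²·m·s = kg·m²·s⁻¹
All reduce to kg·m⁻¹·s⁻¹ except (4), which is kg·m²·s⁻¹.

(4)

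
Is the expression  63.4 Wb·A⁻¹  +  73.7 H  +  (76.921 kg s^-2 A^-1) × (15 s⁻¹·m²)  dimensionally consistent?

No

In SI base units:
  63.4 Wb·A⁻¹:  Wb·A⁻¹ = V·s·A⁻¹ = kg·m²·s⁻²·A⁻²
  73.7 H:  H = V·s·A⁻¹ = kg·m²·s⁻²·A⁻²
  (76.921 kg s^-2 A^-1) × (15 s⁻¹·m²):  [kg·s⁻²·A⁻¹] · [m²·s⁻¹] = kg·m²·s⁻³·A⁻¹
The terms do not share a single dimension (kg·m²·s⁻²·A⁻² vs kg·m²·s⁻³·A⁻¹).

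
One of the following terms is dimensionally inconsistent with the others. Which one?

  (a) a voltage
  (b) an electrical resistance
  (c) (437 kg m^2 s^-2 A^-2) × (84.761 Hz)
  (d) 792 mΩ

In SI base units:
  (a) [voltage] = kg·m²·s⁻³·A⁻¹
  (b) [electrical resistance] = kg·m²·s⁻³·A⁻²
  (c) [kg·m²·s⁻²·A⁻²] · [s⁻¹] = kg·m²·s⁻³·A⁻²
  (d) Ω = V·A⁻¹ = kg·m²·s⁻³·A⁻²
All reduce to kg·m²·s⁻³·A⁻² except (a), which is kg·m²·s⁻³·A⁻¹.

(a)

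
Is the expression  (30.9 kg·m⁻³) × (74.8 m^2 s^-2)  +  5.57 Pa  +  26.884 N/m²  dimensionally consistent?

Yes

Dimensions:
  (30.9 kg·m⁻³) × (74.8 m^2 s^-2):  [kg·m⁻³] · [m²·s⁻²] = kg·m⁻¹·s⁻²
  5.57 Pa:  Pa = N·m⁻² = kg·m⁻¹·s⁻²
  26.884 N/m²:  N·m⁻² = kg·m·s⁻²·m⁻² = kg·m⁻¹·s⁻²
Every term reduces to kg·m⁻¹·s⁻².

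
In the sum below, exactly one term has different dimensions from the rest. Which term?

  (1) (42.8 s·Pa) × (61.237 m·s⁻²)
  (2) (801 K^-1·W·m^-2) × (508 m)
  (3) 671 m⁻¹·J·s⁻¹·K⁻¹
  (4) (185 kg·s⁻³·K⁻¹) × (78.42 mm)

In SI base units:
  (1) [kg·m⁻¹·s⁻¹] · [m·s⁻²] = kg·s⁻³
  (2) [kg·s⁻³·K⁻¹] · [m] = kg·m·s⁻³·K⁻¹
  (3) J·s⁻¹·m⁻¹·K⁻¹ = N·m·s⁻¹·m⁻¹·K⁻¹ = kg·m·s⁻³·K⁻¹
  (4) [kg·s⁻³·K⁻¹] · [m] = kg·m·s⁻³·K⁻¹
All reduce to kg·m·s⁻³·K⁻¹ except (1), which is kg·s⁻³.

(1)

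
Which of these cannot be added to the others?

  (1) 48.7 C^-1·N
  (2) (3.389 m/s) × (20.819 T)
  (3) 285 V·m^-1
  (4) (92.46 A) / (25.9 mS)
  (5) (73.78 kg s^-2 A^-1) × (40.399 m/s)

Reduce each to base SI dimensions:
  (1) N·C⁻¹ = kg·m·s⁻²·(s·A)⁻¹ = kg·m·s⁻³·A⁻¹
  (2) [m·s⁻¹] · [kg·s⁻²·A⁻¹] = kg·m·s⁻³·A⁻¹
  (3) V·m⁻¹ = J·C⁻¹·m⁻¹ = kg·m·s⁻³·A⁻¹
  (4) [A] / [kg⁻¹·m⁻²·s³·A²] = kg·m²·s⁻³·A⁻¹
  (5) [kg·s⁻²·A⁻¹] · [m·s⁻¹] = kg·m·s⁻³·A⁻¹
All reduce to kg·m·s⁻³·A⁻¹ except (4), which is kg·m²·s⁻³·A⁻¹.

(4)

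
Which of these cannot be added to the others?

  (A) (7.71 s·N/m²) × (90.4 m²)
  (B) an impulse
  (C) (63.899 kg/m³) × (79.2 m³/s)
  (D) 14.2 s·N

(C)

In SI base units:
  (A) [kg·m⁻¹·s⁻¹] · [m²] = kg·m·s⁻¹
  (B) [impulse] = kg·m·s⁻¹
  (C) [kg·m⁻³] · [m³·s⁻¹] = kg·s⁻¹
  (D) N·s = kg·m·s⁻²·s = kg·m·s⁻¹
All reduce to kg·m·s⁻¹ except (C), which is kg·s⁻¹.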